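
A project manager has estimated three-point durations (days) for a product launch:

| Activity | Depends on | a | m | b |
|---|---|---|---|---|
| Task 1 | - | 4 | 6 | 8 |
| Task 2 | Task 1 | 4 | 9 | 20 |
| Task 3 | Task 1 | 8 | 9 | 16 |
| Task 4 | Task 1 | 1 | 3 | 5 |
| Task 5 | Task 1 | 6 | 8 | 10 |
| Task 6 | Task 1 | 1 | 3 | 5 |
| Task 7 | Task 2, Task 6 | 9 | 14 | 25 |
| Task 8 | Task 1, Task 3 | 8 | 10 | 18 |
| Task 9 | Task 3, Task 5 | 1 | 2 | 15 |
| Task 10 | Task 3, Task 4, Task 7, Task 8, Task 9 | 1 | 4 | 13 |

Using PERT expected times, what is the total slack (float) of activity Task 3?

te_Task 1 = (4 + 4·6 + 8)/6 = 36/6 = 6
te_Task 2 = (4 + 4·9 + 20)/6 = 60/6 = 10
te_Task 3 = (8 + 4·9 + 16)/6 = 60/6 = 10
te_Task 4 = (1 + 4·3 + 5)/6 = 18/6 = 3
te_Task 5 = (6 + 4·8 + 10)/6 = 48/6 = 8
te_Task 6 = (1 + 4·3 + 5)/6 = 18/6 = 3
te_Task 7 = (9 + 4·14 + 25)/6 = 90/6 = 15
te_Task 8 = (8 + 4·10 + 18)/6 = 66/6 = 11
te_Task 9 = (1 + 4·2 + 15)/6 = 24/6 = 4
te_Task 10 = (1 + 4·4 + 13)/6 = 30/6 = 5

Forward pass:
ES_Task 1 = 0; EF_Task 1 = 6
ES_Task 2 = 6; EF_Task 2 = 6+10 = 16
ES_Task 3 = 6; EF_Task 3 = 6+10 = 16
ES_Task 4 = 6; EF_Task 4 = 6+3 = 9
ES_Task 5 = 6; EF_Task 5 = 6+8 = 14
ES_Task 6 = 6; EF_Task 6 = 6+3 = 9
ES_Task 7 = max(EF_Task 2=16, EF_Task 6=9) = 16; EF_Task 7 = 16+15 = 31
ES_Task 8 = max(EF_Task 1=6, EF_Task 3=16) = 16; EF_Task 8 = 16+11 = 27
ES_Task 9 = max(EF_Task 3=16, EF_Task 5=14) = 16; EF_Task 9 = 16+4 = 20
ES_Task 10 = max(EF_Task 3=16, EF_Task 4=9, EF_Task 7=31, EF_Task 8=27, EF_Task 9=20) = 31; EF_Task 10 = 31+5 = 36
Expected project duration μ = 36 days. Critical path: Task 1 → Task 2 → Task 7 → Task 10.

Backward pass:
LF_Task 10 = 36; LS_Task 10 = 36−5 = 31
LF_Task 9 = LS_Task 10 = 31; LS_Task 9 = 31−4 = 27
LF_Task 8 = LS_Task 10 = 31; LS_Task 8 = 31−11 = 20
LF_Task 7 = LS_Task 10 = 31; LS_Task 7 = 31−15 = 16
LF_Task 6 = LS_Task 7 = 16; LS_Task 6 = 16−3 = 13
LF_Task 5 = LS_Task 9 = 27; LS_Task 5 = 27−8 = 19
LF_Task 4 = LS_Task 10 = 31; LS_Task 4 = 31−3 = 28
LF_Task 3 = min(LS_Task 8=20, LS_Task 9=27, LS_Task 10=31) = 20; LS_Task 3 = 20−10 = 10
LF_Task 2 = LS_Task 7 = 16; LS_Task 2 = 16−10 = 6
LF_Task 1 = min(LS_Task 2=6, LS_Task 3=10, LS_Task 4=28, LS_Task 5=19, LS_Task 6=13, LS_Task 8=20) = 6; LS_Task 1 = 6−6 = 0
Slack_Task 3 = LS_Task 3 − ES_Task 3 = 10 − 6 = 4

4 days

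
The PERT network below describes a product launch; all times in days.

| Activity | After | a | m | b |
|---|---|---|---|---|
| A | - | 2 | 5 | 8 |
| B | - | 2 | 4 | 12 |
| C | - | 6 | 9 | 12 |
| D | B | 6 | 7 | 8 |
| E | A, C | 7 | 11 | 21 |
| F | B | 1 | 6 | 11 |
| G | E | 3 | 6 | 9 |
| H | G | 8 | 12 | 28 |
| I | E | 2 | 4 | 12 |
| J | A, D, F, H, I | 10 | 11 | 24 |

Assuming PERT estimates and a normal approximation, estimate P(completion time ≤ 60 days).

te_A = (2 + 4·5 + 8)/6 = 30/6 = 5; σ²_A = ((8−2)/6)² = 1.000
te_B = (2 + 4·4 + 12)/6 = 30/6 = 5; σ²_B = ((12−2)/6)² = 2.778
te_C = (6 + 4·9 + 12)/6 = 54/6 = 9; σ²_C = ((12−6)/6)² = 1.000
te_D = (6 + 4·7 + 8)/6 = 42/6 = 7; σ²_D = ((8−6)/6)² = 0.111
te_E = (7 + 4·11 + 21)/6 = 72/6 = 12; σ²_E = ((21−7)/6)² = 5.444
te_F = (1 + 4·6 + 11)/6 = 36/6 = 6; σ²_F = ((11−1)/6)² = 2.778
te_G = (3 + 4·6 + 9)/6 = 36/6 = 6; σ²_G = ((9−3)/6)² = 1.000
te_H = (8 + 4·12 + 28)/6 = 84/6 = 14; σ²_H = ((28−8)/6)² = 11.111
te_I = (2 + 4·4 + 12)/6 = 30/6 = 5; σ²_I = ((12−2)/6)² = 2.778
te_J = (10 + 4·11 + 24)/6 = 78/6 = 13; σ²_J = ((24−10)/6)² = 5.444

Forward pass:
ES_A = 0; EF_A = 5
ES_B = 0; EF_B = 5
ES_C = 0; EF_C = 9
ES_D = 5; EF_D = 5+7 = 12
ES_E = max(EF_A=5, EF_C=9) = 9; EF_E = 9+12 = 21
ES_F = 5; EF_F = 5+6 = 11
ES_G = 21; EF_G = 21+6 = 27
ES_H = 27; EF_H = 27+14 = 41
ES_I = 21; EF_I = 21+5 = 26
ES_J = max(EF_A=5, EF_D=12, EF_F=11, EF_H=41, EF_I=26) = 41; EF_J = 41+13 = 54
Expected project duration μ = 54 days. Critical path: C → E → G → H → J.

Variance along critical path = 1.000 + 5.444 + 1.000 + 11.111 + 5.444 = 24.000; σ = √24.000 = 4.899 days.
Z = (60 − 54) / 4.899 = 1.225
P(T ≤ 60) = Φ(1.225) ≈ 0.890

0.890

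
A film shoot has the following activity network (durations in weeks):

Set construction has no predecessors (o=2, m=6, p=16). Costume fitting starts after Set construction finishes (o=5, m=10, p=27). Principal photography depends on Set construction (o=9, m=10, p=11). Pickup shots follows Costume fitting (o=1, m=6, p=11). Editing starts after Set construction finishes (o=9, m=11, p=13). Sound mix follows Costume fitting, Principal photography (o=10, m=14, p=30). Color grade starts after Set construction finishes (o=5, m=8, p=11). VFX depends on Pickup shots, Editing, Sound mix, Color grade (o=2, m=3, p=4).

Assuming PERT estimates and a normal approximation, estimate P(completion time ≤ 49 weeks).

0.977

te_Set construction = (2 + 4·6 + 16)/6 = 42/6 = 7; σ²_Set construction = ((16−2)/6)² = 5.444
te_Costume fitting = (5 + 4·10 + 27)/6 = 72/6 = 12; σ²_Costume fitting = ((27−5)/6)² = 13.444
te_Principal photography = (9 + 4·10 + 11)/6 = 60/6 = 10; σ²_Principal photography = ((11−9)/6)² = 0.111
te_Pickup shots = (1 + 4·6 + 11)/6 = 36/6 = 6; σ²_Pickup shots = ((11−1)/6)² = 2.778
te_Editing = (9 + 4·11 + 13)/6 = 66/6 = 11; σ²_Editing = ((13−9)/6)² = 0.444
te_Sound mix = (10 + 4·14 + 30)/6 = 96/6 = 16; σ²_Sound mix = ((30−10)/6)² = 11.111
te_Color grade = (5 + 4·8 + 11)/6 = 48/6 = 8; σ²_Color grade = ((11−5)/6)² = 1.000
te_VFX = (2 + 4·3 + 4)/6 = 18/6 = 3; σ²_VFX = ((4−2)/6)² = 0.111

Forward pass:
ES_Set construction = 0; EF_Set construction = 7
ES_Costume fitting = 7; EF_Costume fitting = 7+12 = 19
ES_Principal photography = 7; EF_Principal photography = 7+10 = 17
ES_Pickup shots = 19; EF_Pickup shots = 19+6 = 25
ES_Editing = 7; EF_Editing = 7+11 = 18
ES_Sound mix = max(EF_Costume fitting=19, EF_Principal photography=17) = 19; EF_Sound mix = 19+16 = 35
ES_Color grade = 7; EF_Color grade = 7+8 = 15
ES_VFX = max(EF_Pickup shots=25, EF_Editing=18, EF_Sound mix=35, EF_Color grade=15) = 35; EF_VFX = 35+3 = 38
Expected project duration μ = 38 weeks. Critical path: Set construction → Costume fitting → Sound mix → VFX.

Variance along critical path = 5.444 + 13.444 + 11.111 + 0.111 = 30.111; σ = √30.111 = 5.487 weeks.
Z = (49 − 38) / 5.487 = 2.005
P(T ≤ 49) = Φ(2.005) ≈ 0.977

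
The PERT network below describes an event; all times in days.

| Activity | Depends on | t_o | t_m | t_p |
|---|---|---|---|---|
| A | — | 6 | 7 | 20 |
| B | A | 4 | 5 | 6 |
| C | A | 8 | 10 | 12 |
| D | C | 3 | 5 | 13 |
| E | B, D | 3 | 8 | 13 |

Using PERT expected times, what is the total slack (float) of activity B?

te_A = (6 + 4·7 + 20)/6 = 54/6 = 9
te_B = (4 + 4·5 + 6)/6 = 30/6 = 5
te_C = (8 + 4·10 + 12)/6 = 60/6 = 10
te_D = (3 + 4·5 + 13)/6 = 36/6 = 6
te_E = (3 + 4·8 + 13)/6 = 48/6 = 8

Forward pass:
ES_A = 0; EF_A = 9
ES_B = 9; EF_B = 9+5 = 14
ES_C = 9; EF_C = 9+10 = 19
ES_D = 19; EF_D = 19+6 = 25
ES_E = max(EF_B=14, EF_D=25) = 25; EF_E = 25+8 = 33
Expected project duration μ = 33 days. Critical path: A → C → D → E.

Backward pass:
LF_E = 33; LS_E = 33−8 = 25
LF_D = LS_E = 25; LS_D = 25−6 = 19
LF_C = LS_D = 19; LS_C = 19−10 = 9
LF_B = LS_E = 25; LS_B = 25−5 = 20
LF_A = min(LS_B=20, LS_C=9) = 9; LS_A = 9−9 = 0
Slack_B = LS_B − ES_B = 20 − 9 = 11

11 days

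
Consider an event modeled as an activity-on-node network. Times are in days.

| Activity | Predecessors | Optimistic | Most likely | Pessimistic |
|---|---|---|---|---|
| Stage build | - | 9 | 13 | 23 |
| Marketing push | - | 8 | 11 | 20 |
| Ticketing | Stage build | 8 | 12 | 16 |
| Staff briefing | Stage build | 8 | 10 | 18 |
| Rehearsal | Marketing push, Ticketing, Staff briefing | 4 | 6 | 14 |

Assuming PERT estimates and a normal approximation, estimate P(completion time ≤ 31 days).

0.264

te_Stage build = (9 + 4·13 + 23)/6 = 84/6 = 14; σ²_Stage build = ((23−9)/6)² = 5.444
te_Marketing push = (8 + 4·11 + 20)/6 = 72/6 = 12; σ²_Marketing push = ((20−8)/6)² = 4.000
te_Ticketing = (8 + 4·12 + 16)/6 = 72/6 = 12; σ²_Ticketing = ((16−8)/6)² = 1.778
te_Staff briefing = (8 + 4·10 + 18)/6 = 66/6 = 11; σ²_Staff briefing = ((18−8)/6)² = 2.778
te_Rehearsal = (4 + 4·6 + 14)/6 = 42/6 = 7; σ²_Rehearsal = ((14−4)/6)² = 2.778

Forward pass:
ES_Stage build = 0; EF_Stage build = 14
ES_Marketing push = 0; EF_Marketing push = 12
ES_Ticketing = 14; EF_Ticketing = 14+12 = 26
ES_Staff briefing = 14; EF_Staff briefing = 14+11 = 25
ES_Rehearsal = max(EF_Marketing push=12, EF_Ticketing=26, EF_Staff briefing=25) = 26; EF_Rehearsal = 26+7 = 33
Expected project duration μ = 33 days. Critical path: Stage build → Ticketing → Rehearsal.

Variance along critical path = 5.444 + 1.778 + 2.778 = 10.000; σ = √10.000 = 3.162 days.
Z = (31 − 33) / 3.162 = -0.632
P(T ≤ 31) = Φ(-0.632) ≈ 0.264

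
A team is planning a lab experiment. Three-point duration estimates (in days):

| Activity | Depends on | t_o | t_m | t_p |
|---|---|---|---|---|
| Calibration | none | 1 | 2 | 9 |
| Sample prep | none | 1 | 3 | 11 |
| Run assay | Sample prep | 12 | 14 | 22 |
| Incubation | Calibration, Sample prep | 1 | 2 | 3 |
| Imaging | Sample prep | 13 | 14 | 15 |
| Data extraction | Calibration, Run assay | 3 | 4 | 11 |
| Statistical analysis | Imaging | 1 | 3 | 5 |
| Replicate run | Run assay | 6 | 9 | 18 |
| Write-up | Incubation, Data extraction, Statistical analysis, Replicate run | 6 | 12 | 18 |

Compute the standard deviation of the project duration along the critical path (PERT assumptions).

te_Calibration = (1 + 4·2 + 9)/6 = 18/6 = 3; σ²_Calibration = ((9−1)/6)² = 1.778
te_Sample prep = (1 + 4·3 + 11)/6 = 24/6 = 4; σ²_Sample prep = ((11−1)/6)² = 2.778
te_Run assay = (12 + 4·14 + 22)/6 = 90/6 = 15; σ²_Run assay = ((22−12)/6)² = 2.778
te_Incubation = (1 + 4·2 + 3)/6 = 12/6 = 2; σ²_Incubation = ((3−1)/6)² = 0.111
te_Imaging = (13 + 4·14 + 15)/6 = 84/6 = 14; σ²_Imaging = ((15−13)/6)² = 0.111
te_Data extraction = (3 + 4·4 + 11)/6 = 30/6 = 5; σ²_Data extraction = ((11−3)/6)² = 1.778
te_Statistical analysis = (1 + 4·3 + 5)/6 = 18/6 = 3; σ²_Statistical analysis = ((5−1)/6)² = 0.444
te_Replicate run = (6 + 4·9 + 18)/6 = 60/6 = 10; σ²_Replicate run = ((18−6)/6)² = 4.000
te_Write-up = (6 + 4·12 + 18)/6 = 72/6 = 12; σ²_Write-up = ((18−6)/6)² = 4.000

Forward pass:
ES_Calibration = 0; EF_Calibration = 3
ES_Sample prep = 0; EF_Sample prep = 4
ES_Run assay = 4; EF_Run assay = 4+15 = 19
ES_Incubation = max(EF_Calibration=3, EF_Sample prep=4) = 4; EF_Incubation = 4+2 = 6
ES_Imaging = 4; EF_Imaging = 4+14 = 18
ES_Data extraction = max(EF_Calibration=3, EF_Run assay=19) = 19; EF_Data extraction = 19+5 = 24
ES_Statistical analysis = 18; EF_Statistical analysis = 18+3 = 21
ES_Replicate run = 19; EF_Replicate run = 19+10 = 29
ES_Write-up = max(EF_Incubation=6, EF_Data extraction=24, EF_Statistical analysis=21, EF_Replicate run=29) = 29; EF_Write-up = 29+12 = 41
Expected project duration μ = 41 days. Critical path: Sample prep → Run assay → Replicate run → Write-up.

Variance along critical path = 2.778 + 2.778 + 4.000 + 4.000 = 13.556
σ = √13.556 = 3.682 days

3.68 days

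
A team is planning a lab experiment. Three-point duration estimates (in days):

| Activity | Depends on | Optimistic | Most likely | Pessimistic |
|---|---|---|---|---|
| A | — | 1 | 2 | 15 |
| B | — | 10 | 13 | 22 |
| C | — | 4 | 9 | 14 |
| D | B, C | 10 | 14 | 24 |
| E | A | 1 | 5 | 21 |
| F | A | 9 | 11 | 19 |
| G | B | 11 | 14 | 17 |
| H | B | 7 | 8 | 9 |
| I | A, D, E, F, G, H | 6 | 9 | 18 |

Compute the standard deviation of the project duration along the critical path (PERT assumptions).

3.67 days

te_A = (1 + 4·2 + 15)/6 = 24/6 = 4; σ²_A = ((15−1)/6)² = 5.444
te_B = (10 + 4·13 + 22)/6 = 84/6 = 14; σ²_B = ((22−10)/6)² = 4.000
te_C = (4 + 4·9 + 14)/6 = 54/6 = 9; σ²_C = ((14−4)/6)² = 2.778
te_D = (10 + 4·14 + 24)/6 = 90/6 = 15; σ²_D = ((24−10)/6)² = 5.444
te_E = (1 + 4·5 + 21)/6 = 42/6 = 7; σ²_E = ((21−1)/6)² = 11.111
te_F = (9 + 4·11 + 19)/6 = 72/6 = 12; σ²_F = ((19−9)/6)² = 2.778
te_G = (11 + 4·14 + 17)/6 = 84/6 = 14; σ²_G = ((17−11)/6)² = 1.000
te_H = (7 + 4·8 + 9)/6 = 48/6 = 8; σ²_H = ((9−7)/6)² = 0.111
te_I = (6 + 4·9 + 18)/6 = 60/6 = 10; σ²_I = ((18−6)/6)² = 4.000

Forward pass:
ES_A = 0; EF_A = 4
ES_B = 0; EF_B = 14
ES_C = 0; EF_C = 9
ES_D = max(EF_B=14, EF_C=9) = 14; EF_D = 14+15 = 29
ES_E = 4; EF_E = 4+7 = 11
ES_F = 4; EF_F = 4+12 = 16
ES_G = 14; EF_G = 14+14 = 28
ES_H = 14; EF_H = 14+8 = 22
ES_I = max(EF_A=4, EF_D=29, EF_E=11, EF_F=16, EF_G=28, EF_H=22) = 29; EF_I = 29+10 = 39
Expected project duration μ = 39 days. Critical path: B → D → I.

Variance along critical path = 4.000 + 5.444 + 4.000 = 13.444
σ = √13.444 = 3.667 days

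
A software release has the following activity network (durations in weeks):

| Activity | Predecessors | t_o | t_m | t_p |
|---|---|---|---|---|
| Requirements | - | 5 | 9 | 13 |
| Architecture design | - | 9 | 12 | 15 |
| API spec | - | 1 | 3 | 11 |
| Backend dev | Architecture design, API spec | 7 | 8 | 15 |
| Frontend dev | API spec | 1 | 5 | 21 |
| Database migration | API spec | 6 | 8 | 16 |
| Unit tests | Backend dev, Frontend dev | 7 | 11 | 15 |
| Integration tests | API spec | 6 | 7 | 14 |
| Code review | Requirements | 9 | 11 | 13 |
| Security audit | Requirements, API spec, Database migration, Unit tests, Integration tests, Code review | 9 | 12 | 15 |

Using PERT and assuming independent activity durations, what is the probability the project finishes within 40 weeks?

te_Requirements = (5 + 4·9 + 13)/6 = 54/6 = 9; σ²_Requirements = ((13−5)/6)² = 1.778
te_Architecture design = (9 + 4·12 + 15)/6 = 72/6 = 12; σ²_Architecture design = ((15−9)/6)² = 1.000
te_API spec = (1 + 4·3 + 11)/6 = 24/6 = 4; σ²_API spec = ((11−1)/6)² = 2.778
te_Backend dev = (7 + 4·8 + 15)/6 = 54/6 = 9; σ²_Backend dev = ((15−7)/6)² = 1.778
te_Frontend dev = (1 + 4·5 + 21)/6 = 42/6 = 7; σ²_Frontend dev = ((21−1)/6)² = 11.111
te_Database migration = (6 + 4·8 + 16)/6 = 54/6 = 9; σ²_Database migration = ((16−6)/6)² = 2.778
te_Unit tests = (7 + 4·11 + 15)/6 = 66/6 = 11; σ²_Unit tests = ((15−7)/6)² = 1.778
te_Integration tests = (6 + 4·7 + 14)/6 = 48/6 = 8; σ²_Integration tests = ((14−6)/6)² = 1.778
te_Code review = (9 + 4·11 + 13)/6 = 66/6 = 11; σ²_Code review = ((13−9)/6)² = 0.444
te_Security audit = (9 + 4·12 + 15)/6 = 72/6 = 12; σ²_Security audit = ((15−9)/6)² = 1.000

Forward pass:
ES_Requirements = 0; EF_Requirements = 9
ES_Architecture design = 0; EF_Architecture design = 12
ES_API spec = 0; EF_API spec = 4
ES_Backend dev = max(EF_Architecture design=12, EF_API spec=4) = 12; EF_Backend dev = 12+9 = 21
ES_Frontend dev = 4; EF_Frontend dev = 4+7 = 11
ES_Database migration = 4; EF_Database migration = 4+9 = 13
ES_Unit tests = max(EF_Backend dev=21, EF_Frontend dev=11) = 21; EF_Unit tests = 21+11 = 32
ES_Integration tests = 4; EF_Integration tests = 4+8 = 12
ES_Code review = 9; EF_Code review = 9+11 = 20
ES_Security audit = max(EF_Requirements=9, EF_API spec=4, EF_Database migration=13, EF_Unit tests=32, EF_Integration tests=12, EF_Code review=20) = 32; EF_Security audit = 32+12 = 44
Expected project duration μ = 44 weeks. Critical path: Architecture design → Backend dev → Unit tests → Security audit.

Variance along critical path = 1.000 + 1.778 + 1.778 + 1.000 = 5.556; σ = √5.556 = 2.357 weeks.
Z = (40 − 44) / 2.357 = -1.697
P(T ≤ 40) = Φ(-1.697) ≈ 0.045

0.045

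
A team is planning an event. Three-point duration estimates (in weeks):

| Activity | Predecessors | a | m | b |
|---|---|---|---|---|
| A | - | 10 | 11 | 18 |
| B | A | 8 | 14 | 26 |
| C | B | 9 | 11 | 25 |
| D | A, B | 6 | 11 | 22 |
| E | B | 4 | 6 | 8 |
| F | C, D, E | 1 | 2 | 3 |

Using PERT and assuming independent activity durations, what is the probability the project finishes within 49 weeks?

0.951

te_A = (10 + 4·11 + 18)/6 = 72/6 = 12; σ²_A = ((18−10)/6)² = 1.778
te_B = (8 + 4·14 + 26)/6 = 90/6 = 15; σ²_B = ((26−8)/6)² = 9.000
te_C = (9 + 4·11 + 25)/6 = 78/6 = 13; σ²_C = ((25−9)/6)² = 7.111
te_D = (6 + 4·11 + 22)/6 = 72/6 = 12; σ²_D = ((22−6)/6)² = 7.111
te_E = (4 + 4·6 + 8)/6 = 36/6 = 6; σ²_E = ((8−4)/6)² = 0.444
te_F = (1 + 4·2 + 3)/6 = 12/6 = 2; σ²_F = ((3−1)/6)² = 0.111

Forward pass:
ES_A = 0; EF_A = 12
ES_B = 12; EF_B = 12+15 = 27
ES_C = 27; EF_C = 27+13 = 40
ES_D = max(EF_A=12, EF_B=27) = 27; EF_D = 27+12 = 39
ES_E = 27; EF_E = 27+6 = 33
ES_F = max(EF_C=40, EF_D=39, EF_E=33) = 40; EF_F = 40+2 = 42
Expected project duration μ = 42 weeks. Critical path: A → B → C → F.

Variance along critical path = 1.778 + 9.000 + 7.111 + 0.111 = 18.000; σ = √18.000 = 4.243 weeks.
Z = (49 − 42) / 4.243 = 1.650
P(T ≤ 49) = Φ(1.650) ≈ 0.951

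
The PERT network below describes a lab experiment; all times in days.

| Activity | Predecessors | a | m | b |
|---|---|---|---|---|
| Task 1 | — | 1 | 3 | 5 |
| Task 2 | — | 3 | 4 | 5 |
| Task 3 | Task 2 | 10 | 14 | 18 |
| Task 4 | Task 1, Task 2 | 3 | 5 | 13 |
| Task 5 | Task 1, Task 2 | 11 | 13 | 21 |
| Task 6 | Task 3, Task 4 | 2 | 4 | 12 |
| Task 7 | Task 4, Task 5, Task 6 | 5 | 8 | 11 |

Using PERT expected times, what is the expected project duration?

te_Task 1 = (1 + 4·3 + 5)/6 = 18/6 = 3
te_Task 2 = (3 + 4·4 + 5)/6 = 24/6 = 4
te_Task 3 = (10 + 4·14 + 18)/6 = 84/6 = 14
te_Task 4 = (3 + 4·5 + 13)/6 = 36/6 = 6
te_Task 5 = (11 + 4·13 + 21)/6 = 84/6 = 14
te_Task 6 = (2 + 4·4 + 12)/6 = 30/6 = 5
te_Task 7 = (5 + 4·8 + 11)/6 = 48/6 = 8

Forward pass:
ES_Task 1 = 0; EF_Task 1 = 3
ES_Task 2 = 0; EF_Task 2 = 4
ES_Task 3 = 4; EF_Task 3 = 4+14 = 18
ES_Task 4 = max(EF_Task 1=3, EF_Task 2=4) = 4; EF_Task 4 = 4+6 = 10
ES_Task 5 = max(EF_Task 1=3, EF_Task 2=4) = 4; EF_Task 5 = 4+14 = 18
ES_Task 6 = max(EF_Task 3=18, EF_Task 4=10) = 18; EF_Task 6 = 18+5 = 23
ES_Task 7 = max(EF_Task 4=10, EF_Task 5=18, EF_Task 6=23) = 23; EF_Task 7 = 23+8 = 31
Expected project duration μ = 31 days. Critical path: Task 2 → Task 3 → Task 6 → Task 7.

31 days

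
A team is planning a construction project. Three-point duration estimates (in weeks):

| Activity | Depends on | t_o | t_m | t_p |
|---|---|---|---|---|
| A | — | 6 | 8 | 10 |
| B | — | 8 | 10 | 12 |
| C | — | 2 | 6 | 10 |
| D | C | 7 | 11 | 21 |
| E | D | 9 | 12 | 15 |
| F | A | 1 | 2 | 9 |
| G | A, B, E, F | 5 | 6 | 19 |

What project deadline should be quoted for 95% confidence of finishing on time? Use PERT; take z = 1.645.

44.1 weeks

te_A = (6 + 4·8 + 10)/6 = 48/6 = 8; σ²_A = ((10−6)/6)² = 0.444
te_B = (8 + 4·10 + 12)/6 = 60/6 = 10; σ²_B = ((12−8)/6)² = 0.444
te_C = (2 + 4·6 + 10)/6 = 36/6 = 6; σ²_C = ((10−2)/6)² = 1.778
te_D = (7 + 4·11 + 21)/6 = 72/6 = 12; σ²_D = ((21−7)/6)² = 5.444
te_E = (9 + 4·12 + 15)/6 = 72/6 = 12; σ²_E = ((15−9)/6)² = 1.000
te_F = (1 + 4·2 + 9)/6 = 18/6 = 3; σ²_F = ((9−1)/6)² = 1.778
te_G = (5 + 4·6 + 19)/6 = 48/6 = 8; σ²_G = ((19−5)/6)² = 5.444

Forward pass:
ES_A = 0; EF_A = 8
ES_B = 0; EF_B = 10
ES_C = 0; EF_C = 6
ES_D = 6; EF_D = 6+12 = 18
ES_E = 18; EF_E = 18+12 = 30
ES_F = 8; EF_F = 8+3 = 11
ES_G = max(EF_A=8, EF_B=10, EF_E=30, EF_F=11) = 30; EF_G = 30+8 = 38
Expected project duration μ = 38 weeks. Critical path: C → D → E → G.

Variance along critical path = 1.778 + 5.444 + 1.000 + 5.444 = 13.667; σ = 3.697 weeks.
D = μ + z·σ = 38 + 1.645·3.697 = 44.1 weeks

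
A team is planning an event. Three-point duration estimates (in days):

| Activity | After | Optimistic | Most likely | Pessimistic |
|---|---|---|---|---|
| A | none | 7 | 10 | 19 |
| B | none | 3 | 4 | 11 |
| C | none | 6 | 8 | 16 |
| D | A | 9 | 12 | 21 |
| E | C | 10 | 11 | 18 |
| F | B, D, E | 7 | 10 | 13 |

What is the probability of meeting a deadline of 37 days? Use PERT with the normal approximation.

te_A = (7 + 4·10 + 19)/6 = 66/6 = 11; σ²_A = ((19−7)/6)² = 4.000
te_B = (3 + 4·4 + 11)/6 = 30/6 = 5; σ²_B = ((11−3)/6)² = 1.778
te_C = (6 + 4·8 + 16)/6 = 54/6 = 9; σ²_C = ((16−6)/6)² = 2.778
te_D = (9 + 4·12 + 21)/6 = 78/6 = 13; σ²_D = ((21−9)/6)² = 4.000
te_E = (10 + 4·11 + 18)/6 = 72/6 = 12; σ²_E = ((18−10)/6)² = 1.778
te_F = (7 + 4·10 + 13)/6 = 60/6 = 10; σ²_F = ((13−7)/6)² = 1.000

Forward pass:
ES_A = 0; EF_A = 11
ES_B = 0; EF_B = 5
ES_C = 0; EF_C = 9
ES_D = 11; EF_D = 11+13 = 24
ES_E = 9; EF_E = 9+12 = 21
ES_F = max(EF_B=5, EF_D=24, EF_E=21) = 24; EF_F = 24+10 = 34
Expected project duration μ = 34 days. Critical path: A → D → F.

Variance along critical path = 4.000 + 4.000 + 1.000 = 9.000; σ = √9.000 = 3.000 days.
Z = (37 − 34) / 3.000 = 1.000
P(T ≤ 37) = Φ(1.000) ≈ 0.841

0.841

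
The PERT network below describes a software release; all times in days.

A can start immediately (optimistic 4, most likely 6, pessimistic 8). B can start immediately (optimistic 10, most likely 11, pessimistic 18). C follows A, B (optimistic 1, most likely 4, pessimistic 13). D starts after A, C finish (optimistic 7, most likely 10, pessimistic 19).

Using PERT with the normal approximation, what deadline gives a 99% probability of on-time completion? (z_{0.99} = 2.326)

te_A = (4 + 4·6 + 8)/6 = 36/6 = 6; σ²_A = ((8−4)/6)² = 0.444
te_B = (10 + 4·11 + 18)/6 = 72/6 = 12; σ²_B = ((18−10)/6)² = 1.778
te_C = (1 + 4·4 + 13)/6 = 30/6 = 5; σ²_C = ((13−1)/6)² = 4.000
te_D = (7 + 4·10 + 19)/6 = 66/6 = 11; σ²_D = ((19−7)/6)² = 4.000

Forward pass:
ES_A = 0; EF_A = 6
ES_B = 0; EF_B = 12
ES_C = max(EF_A=6, EF_B=12) = 12; EF_C = 12+5 = 17
ES_D = max(EF_A=6, EF_C=17) = 17; EF_D = 17+11 = 28
Expected project duration μ = 28 days. Critical path: B → C → D.

Variance along critical path = 1.778 + 4.000 + 4.000 = 9.778; σ = 3.127 days.
D = μ + z·σ = 28 + 2.326·3.127 = 35.3 days

35.3 days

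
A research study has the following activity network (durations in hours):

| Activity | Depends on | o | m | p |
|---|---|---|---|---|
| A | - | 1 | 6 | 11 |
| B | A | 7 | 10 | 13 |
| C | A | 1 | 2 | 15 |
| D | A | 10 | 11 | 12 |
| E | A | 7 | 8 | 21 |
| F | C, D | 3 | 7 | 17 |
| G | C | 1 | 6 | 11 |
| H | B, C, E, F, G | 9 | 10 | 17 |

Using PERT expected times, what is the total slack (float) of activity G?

te_A = (1 + 4·6 + 11)/6 = 36/6 = 6
te_B = (7 + 4·10 + 13)/6 = 60/6 = 10
te_C = (1 + 4·2 + 15)/6 = 24/6 = 4
te_D = (10 + 4·11 + 12)/6 = 66/6 = 11
te_E = (7 + 4·8 + 21)/6 = 60/6 = 10
te_F = (3 + 4·7 + 17)/6 = 48/6 = 8
te_G = (1 + 4·6 + 11)/6 = 36/6 = 6
te_H = (9 + 4·10 + 17)/6 = 66/6 = 11

Forward pass:
ES_A = 0; EF_A = 6
ES_B = 6; EF_B = 6+10 = 16
ES_C = 6; EF_C = 6+4 = 10
ES_D = 6; EF_D = 6+11 = 17
ES_E = 6; EF_E = 6+10 = 16
ES_F = max(EF_C=10, EF_D=17) = 17; EF_F = 17+8 = 25
ES_G = 10; EF_G = 10+6 = 16
ES_H = max(EF_B=16, EF_C=10, EF_E=16, EF_F=25, EF_G=16) = 25; EF_H = 25+11 = 36
Expected project duration μ = 36 hours. Critical path: A → D → F → H.

Backward pass:
LF_H = 36; LS_H = 36−11 = 25
LF_G = LS_H = 25; LS_G = 25−6 = 19
LF_F = LS_H = 25; LS_F = 25−8 = 17
LF_E = LS_H = 25; LS_E = 25−10 = 15
LF_D = LS_F = 17; LS_D = 17−11 = 6
LF_C = min(LS_F=17, LS_G=19, LS_H=25) = 17; LS_C = 17−4 = 13
LF_B = LS_H = 25; LS_B = 25−10 = 15
LF_A = min(LS_B=15, LS_C=13, LS_D=6, LS_E=15) = 6; LS_A = 6−6 = 0
Slack_G = LS_G − ES_G = 19 − 10 = 9

9 hours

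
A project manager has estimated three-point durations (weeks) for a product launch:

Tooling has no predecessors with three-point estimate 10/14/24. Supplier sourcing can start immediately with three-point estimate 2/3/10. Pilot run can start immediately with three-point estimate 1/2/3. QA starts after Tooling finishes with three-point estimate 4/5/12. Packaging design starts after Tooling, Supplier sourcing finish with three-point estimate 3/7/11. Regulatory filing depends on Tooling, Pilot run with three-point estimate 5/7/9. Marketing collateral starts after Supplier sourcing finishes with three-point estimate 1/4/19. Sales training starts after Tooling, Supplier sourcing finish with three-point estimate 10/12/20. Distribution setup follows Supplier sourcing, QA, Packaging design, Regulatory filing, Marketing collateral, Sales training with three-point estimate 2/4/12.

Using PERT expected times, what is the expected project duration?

33 weeks

te_Tooling = (10 + 4·14 + 24)/6 = 90/6 = 15
te_Supplier sourcing = (2 + 4·3 + 10)/6 = 24/6 = 4
te_Pilot run = (1 + 4·2 + 3)/6 = 12/6 = 2
te_QA = (4 + 4·5 + 12)/6 = 36/6 = 6
te_Packaging design = (3 + 4·7 + 11)/6 = 42/6 = 7
te_Regulatory filing = (5 + 4·7 + 9)/6 = 42/6 = 7
te_Marketing collateral = (1 + 4·4 + 19)/6 = 36/6 = 6
te_Sales training = (10 + 4·12 + 20)/6 = 78/6 = 13
te_Distribution setup = (2 + 4·4 + 12)/6 = 30/6 = 5

Forward pass:
ES_Tooling = 0; EF_Tooling = 15
ES_Supplier sourcing = 0; EF_Supplier sourcing = 4
ES_Pilot run = 0; EF_Pilot run = 2
ES_QA = 15; EF_QA = 15+6 = 21
ES_Packaging design = max(EF_Tooling=15, EF_Supplier sourcing=4) = 15; EF_Packaging design = 15+7 = 22
ES_Regulatory filing = max(EF_Tooling=15, EF_Pilot run=2) = 15; EF_Regulatory filing = 15+7 = 22
ES_Marketing collateral = 4; EF_Marketing collateral = 4+6 = 10
ES_Sales training = max(EF_Tooling=15, EF_Supplier sourcing=4) = 15; EF_Sales training = 15+13 = 28
ES_Distribution setup = max(EF_Supplier sourcing=4, EF_QA=21, EF_Packaging design=22, EF_Regulatory filing=22, EF_Marketing collateral=10, EF_Sales training=28) = 28; EF_Distribution setup = 28+5 = 33
Expected project duration μ = 33 weeks. Critical path: Tooling → Sales training → Distribution setup.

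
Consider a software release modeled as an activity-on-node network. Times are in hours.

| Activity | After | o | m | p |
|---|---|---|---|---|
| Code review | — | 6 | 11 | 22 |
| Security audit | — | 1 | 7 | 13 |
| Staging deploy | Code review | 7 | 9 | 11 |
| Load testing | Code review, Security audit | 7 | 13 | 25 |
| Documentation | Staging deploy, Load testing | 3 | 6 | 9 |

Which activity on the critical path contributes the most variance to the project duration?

te_Code review = (6 + 4·11 + 22)/6 = 72/6 = 12; σ²_Code review = ((22−6)/6)² = 7.111
te_Security audit = (1 + 4·7 + 13)/6 = 42/6 = 7; σ²_Security audit = ((13−1)/6)² = 4.000
te_Staging deploy = (7 + 4·9 + 11)/6 = 54/6 = 9; σ²_Staging deploy = ((11−7)/6)² = 0.444
te_Load testing = (7 + 4·13 + 25)/6 = 84/6 = 14; σ²_Load testing = ((25−7)/6)² = 9.000
te_Documentation = (3 + 4·6 + 9)/6 = 36/6 = 6; σ²_Documentation = ((9−3)/6)² = 1.000

Forward pass:
ES_Code review = 0; EF_Code review = 12
ES_Security audit = 0; EF_Security audit = 7
ES_Staging deploy = 12; EF_Staging deploy = 12+9 = 21
ES_Load testing = max(EF_Code review=12, EF_Security audit=7) = 12; EF_Load testing = 12+14 = 26
ES_Documentation = max(EF_Staging deploy=21, EF_Load testing=26) = 26; EF_Documentation = 26+6 = 32
Expected project duration μ = 32 hours. Critical path: Code review → Load testing → Documentation.

Variances on critical path: σ²_Code review=7.111, σ²_Load testing=9.000, σ²_Documentation=1.000.
Largest is σ²_Load testing = 9.000.

Load testing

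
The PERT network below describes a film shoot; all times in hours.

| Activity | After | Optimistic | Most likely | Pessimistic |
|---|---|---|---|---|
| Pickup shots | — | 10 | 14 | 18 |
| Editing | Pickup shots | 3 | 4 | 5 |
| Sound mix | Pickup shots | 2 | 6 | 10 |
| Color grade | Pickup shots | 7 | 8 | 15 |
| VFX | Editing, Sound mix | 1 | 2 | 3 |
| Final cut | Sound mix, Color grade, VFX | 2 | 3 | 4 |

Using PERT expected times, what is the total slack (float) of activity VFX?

1 hours

te_Pickup shots = (10 + 4·14 + 18)/6 = 84/6 = 14
te_Editing = (3 + 4·4 + 5)/6 = 24/6 = 4
te_Sound mix = (2 + 4·6 + 10)/6 = 36/6 = 6
te_Color grade = (7 + 4·8 + 15)/6 = 54/6 = 9
te_VFX = (1 + 4·2 + 3)/6 = 12/6 = 2
te_Final cut = (2 + 4·3 + 4)/6 = 18/6 = 3

Forward pass:
ES_Pickup shots = 0; EF_Pickup shots = 14
ES_Editing = 14; EF_Editing = 14+4 = 18
ES_Sound mix = 14; EF_Sound mix = 14+6 = 20
ES_Color grade = 14; EF_Color grade = 14+9 = 23
ES_VFX = max(EF_Editing=18, EF_Sound mix=20) = 20; EF_VFX = 20+2 = 22
ES_Final cut = max(EF_Sound mix=20, EF_Color grade=23, EF_VFX=22) = 23; EF_Final cut = 23+3 = 26
Expected project duration μ = 26 hours. Critical path: Pickup shots → Color grade → Final cut.

Backward pass:
LF_Final cut = 26; LS_Final cut = 26−3 = 23
LF_VFX = LS_Final cut = 23; LS_VFX = 23−2 = 21
LF_Color grade = LS_Final cut = 23; LS_Color grade = 23−9 = 14
LF_Sound mix = min(LS_VFX=21, LS_Final cut=23) = 21; LS_Sound mix = 21−6 = 15
LF_Editing = LS_VFX = 21; LS_Editing = 21−4 = 17
LF_Pickup shots = min(LS_Editing=17, LS_Sound mix=15, LS_Color grade=14) = 14; LS_Pickup shots = 14−14 = 0
Slack_VFX = LS_VFX − ES_VFX = 21 − 20 = 1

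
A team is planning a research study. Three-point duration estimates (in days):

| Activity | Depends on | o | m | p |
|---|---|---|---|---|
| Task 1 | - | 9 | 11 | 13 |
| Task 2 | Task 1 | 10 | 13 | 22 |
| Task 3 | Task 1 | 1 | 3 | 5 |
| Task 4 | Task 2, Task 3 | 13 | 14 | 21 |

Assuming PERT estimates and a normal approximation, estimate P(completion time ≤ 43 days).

0.885

te_Task 1 = (9 + 4·11 + 13)/6 = 66/6 = 11; σ²_Task 1 = ((13−9)/6)² = 0.444
te_Task 2 = (10 + 4·13 + 22)/6 = 84/6 = 14; σ²_Task 2 = ((22−10)/6)² = 4.000
te_Task 3 = (1 + 4·3 + 5)/6 = 18/6 = 3; σ²_Task 3 = ((5−1)/6)² = 0.444
te_Task 4 = (13 + 4·14 + 21)/6 = 90/6 = 15; σ²_Task 4 = ((21−13)/6)² = 1.778

Forward pass:
ES_Task 1 = 0; EF_Task 1 = 11
ES_Task 2 = 11; EF_Task 2 = 11+14 = 25
ES_Task 3 = 11; EF_Task 3 = 11+3 = 14
ES_Task 4 = max(EF_Task 2=25, EF_Task 3=14) = 25; EF_Task 4 = 25+15 = 40
Expected project duration μ = 40 days. Critical path: Task 1 → Task 2 → Task 4.

Variance along critical path = 0.444 + 4.000 + 1.778 = 6.222; σ = √6.222 = 2.494 days.
Z = (43 − 40) / 2.494 = 1.203
P(T ≤ 43) = Φ(1.203) ≈ 0.885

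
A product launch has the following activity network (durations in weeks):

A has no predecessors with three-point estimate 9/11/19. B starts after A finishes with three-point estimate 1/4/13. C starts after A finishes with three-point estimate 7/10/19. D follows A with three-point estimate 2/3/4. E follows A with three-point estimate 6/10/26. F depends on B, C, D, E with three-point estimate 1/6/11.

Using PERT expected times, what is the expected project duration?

te_A = (9 + 4·11 + 19)/6 = 72/6 = 12
te_B = (1 + 4·4 + 13)/6 = 30/6 = 5
te_C = (7 + 4·10 + 19)/6 = 66/6 = 11
te_D = (2 + 4·3 + 4)/6 = 18/6 = 3
te_E = (6 + 4·10 + 26)/6 = 72/6 = 12
te_F = (1 + 4·6 + 11)/6 = 36/6 = 6

Forward pass:
ES_A = 0; EF_A = 12
ES_B = 12; EF_B = 12+5 = 17
ES_C = 12; EF_C = 12+11 = 23
ES_D = 12; EF_D = 12+3 = 15
ES_E = 12; EF_E = 12+12 = 24
ES_F = max(EF_B=17, EF_C=23, EF_D=15, EF_E=24) = 24; EF_F = 24+6 = 30
Expected project duration μ = 30 weeks. Critical path: A → E → F.

30 weeks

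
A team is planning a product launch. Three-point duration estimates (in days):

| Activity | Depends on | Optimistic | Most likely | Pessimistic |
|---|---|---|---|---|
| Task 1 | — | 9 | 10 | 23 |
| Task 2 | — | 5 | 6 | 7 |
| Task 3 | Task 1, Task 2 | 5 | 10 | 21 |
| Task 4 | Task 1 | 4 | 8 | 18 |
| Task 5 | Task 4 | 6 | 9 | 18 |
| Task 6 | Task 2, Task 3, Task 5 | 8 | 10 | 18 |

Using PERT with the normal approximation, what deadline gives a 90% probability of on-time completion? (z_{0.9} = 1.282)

te_Task 1 = (9 + 4·10 + 23)/6 = 72/6 = 12; σ²_Task 1 = ((23−9)/6)² = 5.444
te_Task 2 = (5 + 4·6 + 7)/6 = 36/6 = 6; σ²_Task 2 = ((7−5)/6)² = 0.111
te_Task 3 = (5 + 4·10 + 21)/6 = 66/6 = 11; σ²_Task 3 = ((21−5)/6)² = 7.111
te_Task 4 = (4 + 4·8 + 18)/6 = 54/6 = 9; σ²_Task 4 = ((18−4)/6)² = 5.444
te_Task 5 = (6 + 4·9 + 18)/6 = 60/6 = 10; σ²_Task 5 = ((18−6)/6)² = 4.000
te_Task 6 = (8 + 4·10 + 18)/6 = 66/6 = 11; σ²_Task 6 = ((18−8)/6)² = 2.778

Forward pass:
ES_Task 1 = 0; EF_Task 1 = 12
ES_Task 2 = 0; EF_Task 2 = 6
ES_Task 3 = max(EF_Task 1=12, EF_Task 2=6) = 12; EF_Task 3 = 12+11 = 23
ES_Task 4 = 12; EF_Task 4 = 12+9 = 21
ES_Task 5 = 21; EF_Task 5 = 21+10 = 31
ES_Task 6 = max(EF_Task 2=6, EF_Task 3=23, EF_Task 5=31) = 31; EF_Task 6 = 31+11 = 42
Expected project duration μ = 42 days. Critical path: Task 1 → Task 4 → Task 5 → Task 6.

Variance along critical path = 5.444 + 5.444 + 4.000 + 2.778 = 17.667; σ = 4.203 days.
D = μ + z·σ = 42 + 1.282·4.203 = 47.4 days

47.4 days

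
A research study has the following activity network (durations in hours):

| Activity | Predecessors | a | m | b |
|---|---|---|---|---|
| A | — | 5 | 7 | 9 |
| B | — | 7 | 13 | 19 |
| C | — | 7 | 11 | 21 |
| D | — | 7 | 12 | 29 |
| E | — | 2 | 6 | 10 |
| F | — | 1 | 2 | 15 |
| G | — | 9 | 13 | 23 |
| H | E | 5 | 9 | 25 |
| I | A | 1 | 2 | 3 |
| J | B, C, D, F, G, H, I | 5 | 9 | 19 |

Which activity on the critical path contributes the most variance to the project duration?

te_A = (5 + 4·7 + 9)/6 = 42/6 = 7; σ²_A = ((9−5)/6)² = 0.444
te_B = (7 + 4·13 + 19)/6 = 78/6 = 13; σ²_B = ((19−7)/6)² = 4.000
te_C = (7 + 4·11 + 21)/6 = 72/6 = 12; σ²_C = ((21−7)/6)² = 5.444
te_D = (7 + 4·12 + 29)/6 = 84/6 = 14; σ²_D = ((29−7)/6)² = 13.444
te_E = (2 + 4·6 + 10)/6 = 36/6 = 6; σ²_E = ((10−2)/6)² = 1.778
te_F = (1 + 4·2 + 15)/6 = 24/6 = 4; σ²_F = ((15−1)/6)² = 5.444
te_G = (9 + 4·13 + 23)/6 = 84/6 = 14; σ²_G = ((23−9)/6)² = 5.444
te_H = (5 + 4·9 + 25)/6 = 66/6 = 11; σ²_H = ((25−5)/6)² = 11.111
te_I = (1 + 4·2 + 3)/6 = 12/6 = 2; σ²_I = ((3−1)/6)² = 0.111
te_J = (5 + 4·9 + 19)/6 = 60/6 = 10; σ²_J = ((19−5)/6)² = 5.444

Forward pass:
ES_A = 0; EF_A = 7
ES_B = 0; EF_B = 13
ES_C = 0; EF_C = 12
ES_D = 0; EF_D = 14
ES_E = 0; EF_E = 6
ES_F = 0; EF_F = 4
ES_G = 0; EF_G = 14
ES_H = 6; EF_H = 6+11 = 17
ES_I = 7; EF_I = 7+2 = 9
ES_J = max(EF_B=13, EF_C=12, EF_D=14, EF_F=4, EF_G=14, EF_H=17, EF_I=9) = 17; EF_J = 17+10 = 27
Expected project duration μ = 27 hours. Critical path: E → H → J.

Variances on critical path: σ²_E=1.778, σ²_H=11.111, σ²_J=5.444.
Largest is σ²_H = 11.111.

H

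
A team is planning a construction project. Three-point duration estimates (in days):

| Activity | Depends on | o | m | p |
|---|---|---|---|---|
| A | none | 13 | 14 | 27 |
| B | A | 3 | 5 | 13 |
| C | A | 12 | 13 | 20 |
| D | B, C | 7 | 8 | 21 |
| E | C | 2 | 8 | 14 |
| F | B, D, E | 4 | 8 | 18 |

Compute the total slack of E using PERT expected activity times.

te_A = (13 + 4·14 + 27)/6 = 96/6 = 16
te_B = (3 + 4·5 + 13)/6 = 36/6 = 6
te_C = (12 + 4·13 + 20)/6 = 84/6 = 14
te_D = (7 + 4·8 + 21)/6 = 60/6 = 10
te_E = (2 + 4·8 + 14)/6 = 48/6 = 8
te_F = (4 + 4·8 + 18)/6 = 54/6 = 9

Forward pass:
ES_A = 0; EF_A = 16
ES_B = 16; EF_B = 16+6 = 22
ES_C = 16; EF_C = 16+14 = 30
ES_D = max(EF_B=22, EF_C=30) = 30; EF_D = 30+10 = 40
ES_E = 30; EF_E = 30+8 = 38
ES_F = max(EF_B=22, EF_D=40, EF_E=38) = 40; EF_F = 40+9 = 49
Expected project duration μ = 49 days. Critical path: A → C → D → F.

Backward pass:
LF_F = 49; LS_F = 49−9 = 40
LF_E = LS_F = 40; LS_E = 40−8 = 32
LF_D = LS_F = 40; LS_D = 40−10 = 30
LF_C = min(LS_D=30, LS_E=32) = 30; LS_C = 30−14 = 16
LF_B = min(LS_D=30, LS_F=40) = 30; LS_B = 30−6 = 24
LF_A = min(LS_B=24, LS_C=16) = 16; LS_A = 16−16 = 0
Slack_E = LS_E − ES_E = 32 − 30 = 2

2 days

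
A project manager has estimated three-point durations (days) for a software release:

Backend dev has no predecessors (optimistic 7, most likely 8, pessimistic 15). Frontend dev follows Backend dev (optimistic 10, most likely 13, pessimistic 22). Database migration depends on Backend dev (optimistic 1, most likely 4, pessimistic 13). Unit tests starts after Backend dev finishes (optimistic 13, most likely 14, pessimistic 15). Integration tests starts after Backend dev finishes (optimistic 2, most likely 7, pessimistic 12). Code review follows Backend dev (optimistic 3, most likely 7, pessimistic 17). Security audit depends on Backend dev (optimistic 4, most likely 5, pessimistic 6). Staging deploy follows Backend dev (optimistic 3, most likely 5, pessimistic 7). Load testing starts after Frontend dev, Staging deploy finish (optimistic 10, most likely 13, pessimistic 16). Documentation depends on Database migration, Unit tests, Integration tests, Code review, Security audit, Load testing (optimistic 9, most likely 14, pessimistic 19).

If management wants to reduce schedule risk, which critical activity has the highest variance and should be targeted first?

Frontend dev

te_Backend dev = (7 + 4·8 + 15)/6 = 54/6 = 9; σ²_Backend dev = ((15−7)/6)² = 1.778
te_Frontend dev = (10 + 4·13 + 22)/6 = 84/6 = 14; σ²_Frontend dev = ((22−10)/6)² = 4.000
te_Database migration = (1 + 4·4 + 13)/6 = 30/6 = 5; σ²_Database migration = ((13−1)/6)² = 4.000
te_Unit tests = (13 + 4·14 + 15)/6 = 84/6 = 14; σ²_Unit tests = ((15−13)/6)² = 0.111
te_Integration tests = (2 + 4·7 + 12)/6 = 42/6 = 7; σ²_Integration tests = ((12−2)/6)² = 2.778
te_Code review = (3 + 4·7 + 17)/6 = 48/6 = 8; σ²_Code review = ((17−3)/6)² = 5.444
te_Security audit = (4 + 4·5 + 6)/6 = 30/6 = 5; σ²_Security audit = ((6−4)/6)² = 0.111
te_Staging deploy = (3 + 4·5 + 7)/6 = 30/6 = 5; σ²_Staging deploy = ((7−3)/6)² = 0.444
te_Load testing = (10 + 4·13 + 16)/6 = 78/6 = 13; σ²_Load testing = ((16−10)/6)² = 1.000
te_Documentation = (9 + 4·14 + 19)/6 = 84/6 = 14; σ²_Documentation = ((19−9)/6)² = 2.778

Forward pass:
ES_Backend dev = 0; EF_Backend dev = 9
ES_Frontend dev = 9; EF_Frontend dev = 9+14 = 23
ES_Database migration = 9; EF_Database migration = 9+5 = 14
ES_Unit tests = 9; EF_Unit tests = 9+14 = 23
ES_Integration tests = 9; EF_Integration tests = 9+7 = 16
ES_Code review = 9; EF_Code review = 9+8 = 17
ES_Security audit = 9; EF_Security audit = 9+5 = 14
ES_Staging deploy = 9; EF_Staging deploy = 9+5 = 14
ES_Load testing = max(EF_Frontend dev=23, EF_Staging deploy=14) = 23; EF_Load testing = 23+13 = 36
ES_Documentation = max(EF_Database migration=14, EF_Unit tests=23, EF_Integration tests=16, EF_Code review=17, EF_Security audit=14, EF_Load testing=36) = 36; EF_Documentation = 36+14 = 50
Expected project duration μ = 50 days. Critical path: Backend dev → Frontend dev → Load testing → Documentation.

Variances on critical path: σ²_Backend dev=1.778, σ²_Frontend dev=4.000, σ²_Load testing=1.000, σ²_Documentation=2.778.
Largest is σ²_Frontend dev = 4.000.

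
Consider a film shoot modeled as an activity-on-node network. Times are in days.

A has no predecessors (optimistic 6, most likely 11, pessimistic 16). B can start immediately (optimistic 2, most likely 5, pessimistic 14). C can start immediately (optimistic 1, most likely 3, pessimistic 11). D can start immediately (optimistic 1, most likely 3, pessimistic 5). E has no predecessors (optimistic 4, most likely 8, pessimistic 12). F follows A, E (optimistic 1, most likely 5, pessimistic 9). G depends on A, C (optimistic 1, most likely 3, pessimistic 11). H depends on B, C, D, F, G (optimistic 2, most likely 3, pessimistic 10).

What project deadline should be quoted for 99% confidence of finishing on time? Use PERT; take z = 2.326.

te_A = (6 + 4·11 + 16)/6 = 66/6 = 11; σ²_A = ((16−6)/6)² = 2.778
te_B = (2 + 4·5 + 14)/6 = 36/6 = 6; σ²_B = ((14−2)/6)² = 4.000
te_C = (1 + 4·3 + 11)/6 = 24/6 = 4; σ²_C = ((11−1)/6)² = 2.778
te_D = (1 + 4·3 + 5)/6 = 18/6 = 3; σ²_D = ((5−1)/6)² = 0.444
te_E = (4 + 4·8 + 12)/6 = 48/6 = 8; σ²_E = ((12−4)/6)² = 1.778
te_F = (1 + 4·5 + 9)/6 = 30/6 = 5; σ²_F = ((9−1)/6)² = 1.778
te_G = (1 + 4·3 + 11)/6 = 24/6 = 4; σ²_G = ((11−1)/6)² = 2.778
te_H = (2 + 4·3 + 10)/6 = 24/6 = 4; σ²_H = ((10−2)/6)² = 1.778

Forward pass:
ES_A = 0; EF_A = 11
ES_B = 0; EF_B = 6
ES_C = 0; EF_C = 4
ES_D = 0; EF_D = 3
ES_E = 0; EF_E = 8
ES_F = max(EF_A=11, EF_E=8) = 11; EF_F = 11+5 = 16
ES_G = max(EF_A=11, EF_C=4) = 11; EF_G = 11+4 = 15
ES_H = max(EF_B=6, EF_C=4, EF_D=3, EF_F=16, EF_G=15) = 16; EF_H = 16+4 = 20
Expected project duration μ = 20 days. Critical path: A → F → H.

Variance along critical path = 2.778 + 1.778 + 1.778 = 6.333; σ = 2.517 days.
D = μ + z·σ = 20 + 2.326·2.517 = 25.9 days

25.9 days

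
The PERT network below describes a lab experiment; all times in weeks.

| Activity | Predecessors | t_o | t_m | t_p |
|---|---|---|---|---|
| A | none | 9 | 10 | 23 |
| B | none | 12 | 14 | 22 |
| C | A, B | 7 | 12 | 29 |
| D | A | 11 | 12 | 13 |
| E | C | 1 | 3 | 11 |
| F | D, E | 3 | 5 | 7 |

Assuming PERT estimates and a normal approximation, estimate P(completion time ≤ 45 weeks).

te_A = (9 + 4·10 + 23)/6 = 72/6 = 12; σ²_A = ((23−9)/6)² = 5.444
te_B = (12 + 4·14 + 22)/6 = 90/6 = 15; σ²_B = ((22−12)/6)² = 2.778
te_C = (7 + 4·12 + 29)/6 = 84/6 = 14; σ²_C = ((29−7)/6)² = 13.444
te_D = (11 + 4·12 + 13)/6 = 72/6 = 12; σ²_D = ((13−11)/6)² = 0.111
te_E = (1 + 4·3 + 11)/6 = 24/6 = 4; σ²_E = ((11−1)/6)² = 2.778
te_F = (3 + 4·5 + 7)/6 = 30/6 = 5; σ²_F = ((7−3)/6)² = 0.444

Forward pass:
ES_A = 0; EF_A = 12
ES_B = 0; EF_B = 15
ES_C = max(EF_A=12, EF_B=15) = 15; EF_C = 15+14 = 29
ES_D = 12; EF_D = 12+12 = 24
ES_E = 29; EF_E = 29+4 = 33
ES_F = max(EF_D=24, EF_E=33) = 33; EF_F = 33+5 = 38
Expected project duration μ = 38 weeks. Critical path: B → C → E → F.

Variance along critical path = 2.778 + 13.444 + 2.778 + 0.444 = 19.444; σ = √19.444 = 4.410 weeks.
Z = (45 − 38) / 4.410 = 1.587
P(T ≤ 45) = Φ(1.587) ≈ 0.944

0.944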